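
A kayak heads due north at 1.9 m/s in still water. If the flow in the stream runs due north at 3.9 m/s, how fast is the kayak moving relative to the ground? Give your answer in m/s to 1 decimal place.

5.8 m/s

Taking east as x and north as y: velocity relative to the water = (0.000, 1.900) m/s; the water relative to ground = (0.000, 3.900) m/s.
Velocity relative to ground = (0.000, 1.900) + (0.000, 3.900) = (0.000, 5.800) m/s.
Speed = |(0.000, 5.800)| = 5.800 m/s.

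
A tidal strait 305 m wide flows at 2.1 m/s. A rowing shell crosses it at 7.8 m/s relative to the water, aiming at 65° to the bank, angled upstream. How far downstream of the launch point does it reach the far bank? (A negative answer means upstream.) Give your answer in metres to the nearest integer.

Perpendicular speed = 7.069 m/s; crossing time = 305 / 7.069 = 43.145 s.
Net downstream speed = -1.196 m/s.
Drift = -1.196 × 43.145 = -51.620 m (upstream).

-52 m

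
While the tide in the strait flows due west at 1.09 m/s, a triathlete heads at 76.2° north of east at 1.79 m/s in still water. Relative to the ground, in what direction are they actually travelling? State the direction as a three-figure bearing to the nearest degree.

339°

Taking east as x and north as y: velocity relative to the water = (0.427, 1.738) m/s; the water relative to ground = (-1.090, 0.000) m/s.
Velocity relative to ground = (0.427, 1.738) + (-1.090, 0.000) = (-0.663, 1.738) m/s.
Bearing = atan2(-0.66, 1.74) = 339.12° clockwise from north.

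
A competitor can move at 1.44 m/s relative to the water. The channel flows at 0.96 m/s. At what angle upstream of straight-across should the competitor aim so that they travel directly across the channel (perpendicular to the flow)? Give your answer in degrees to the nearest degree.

To cancel the current, the upstream component of the competitor's velocity must equal the flow: 1.44 sin θ = 0.96.
sin θ = 0.96 / 1.44 = 0.6667.
θ = arcsin(0.6667) = 41.810°.

42°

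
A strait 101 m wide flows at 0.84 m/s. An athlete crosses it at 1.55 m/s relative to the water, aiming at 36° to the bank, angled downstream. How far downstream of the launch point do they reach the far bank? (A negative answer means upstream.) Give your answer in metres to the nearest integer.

Perpendicular speed = 0.911 m/s; crossing time = 101 / 0.911 = 110.859 s.
Net downstream speed = 2.094 m/s.
Drift = 2.094 × 110.859 = 232.136 m (downstream).

232 m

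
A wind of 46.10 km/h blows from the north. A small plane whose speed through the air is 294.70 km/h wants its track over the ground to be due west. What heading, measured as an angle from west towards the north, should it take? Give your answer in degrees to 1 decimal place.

9.0°

The wind pushes perpendicular to the desired track; the heading must have a component into the wind equal to 46.10 km/h: 294.70 sin θ = 46.10.
sin θ = 0.1564, so θ = 9.000°.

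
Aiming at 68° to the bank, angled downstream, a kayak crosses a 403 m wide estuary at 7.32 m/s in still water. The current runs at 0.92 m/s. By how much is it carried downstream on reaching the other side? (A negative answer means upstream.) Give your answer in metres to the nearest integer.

Perpendicular speed = 6.787 m/s; crossing time = 403 / 6.787 = 59.378 s.
Net downstream speed = 3.662 m/s.
Drift = 3.662 × 59.378 = 217.451 m (downstream).

217 m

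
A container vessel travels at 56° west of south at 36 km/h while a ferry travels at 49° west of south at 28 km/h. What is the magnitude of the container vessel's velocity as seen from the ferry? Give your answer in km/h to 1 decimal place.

8.9 km/h

Taking east as x and north as y: container vessel velocity = (-29.845, -20.131) km/h; ferry velocity = (-21.132, -18.370) km/h.
Velocity of container vessel relative to ferry = (-29.845, -20.131) − (-21.132, -18.370) = (-8.713, -1.761) km/h.
Magnitude = |(-8.713, -1.761)| = 8.890 km/h.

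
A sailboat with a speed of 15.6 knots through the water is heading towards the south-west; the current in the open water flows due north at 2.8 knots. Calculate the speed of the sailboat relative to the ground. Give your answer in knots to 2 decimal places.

Taking east as x and north as y: velocity relative to the water = (-11.031, -11.031) knots; the water relative to ground = (0.000, 2.800) knots.
Velocity relative to ground = (-11.031, -11.031) + (0.000, 2.800) = (-11.031, -8.231) knots.
Speed = |(-11.031, -8.231)| = 13.763 knots.

13.76 knots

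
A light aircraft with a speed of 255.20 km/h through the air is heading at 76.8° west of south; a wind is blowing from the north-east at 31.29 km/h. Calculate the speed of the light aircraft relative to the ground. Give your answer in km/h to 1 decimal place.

Taking east as x and north as y: velocity relative to the air = (-248.457, -58.275) km/h; the air relative to ground = (-22.125, -22.125) km/h.
Velocity relative to ground = (-248.457, -58.275) + (-22.125, -22.125) = (-270.583, -80.401) km/h.
Speed = |(-270.583, -80.401)| = 282.275 km/h.

282.3 km/h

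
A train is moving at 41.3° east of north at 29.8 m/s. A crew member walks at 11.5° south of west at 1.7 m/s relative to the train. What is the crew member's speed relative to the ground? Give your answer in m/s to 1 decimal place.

28.5 m/s

Taking east as x and north as y: train velocity = (19.668, 22.388) m/s; crew member velocity relative to train = (-1.666, -0.339) m/s.
Velocity relative to ground = (19.668, 22.388) + (-1.666, -0.339) = (18.002, 22.049) m/s.
Speed = |(18.002, 22.049)| = 28.464 m/s.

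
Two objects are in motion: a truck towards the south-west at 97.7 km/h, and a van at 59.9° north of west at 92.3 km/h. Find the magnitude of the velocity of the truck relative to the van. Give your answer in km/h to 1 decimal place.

Taking east as x and north as y: truck velocity = (-69.084, -69.084) km/h; van velocity = (-46.289, 79.853) km/h.
Velocity of truck relative to van = (-69.084, -69.084) − (-46.289, 79.853) = (-22.795, -148.938) km/h.
Magnitude = |(-22.795, -148.938)| = 150.672 km/h.

150.7 km/h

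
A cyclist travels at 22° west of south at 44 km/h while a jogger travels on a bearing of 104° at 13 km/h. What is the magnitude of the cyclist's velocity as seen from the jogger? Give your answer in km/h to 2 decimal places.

Taking east as x and north as y: cyclist velocity = (-16.483, -40.796) km/h; jogger velocity = (12.614, -3.145) km/h.
Velocity of cyclist relative to jogger = (-16.483, -40.796) − (12.614, -3.145) = (-29.097, -37.651) km/h.
Magnitude = |(-29.097, -37.651)| = 47.584 km/h.

47.58 km/h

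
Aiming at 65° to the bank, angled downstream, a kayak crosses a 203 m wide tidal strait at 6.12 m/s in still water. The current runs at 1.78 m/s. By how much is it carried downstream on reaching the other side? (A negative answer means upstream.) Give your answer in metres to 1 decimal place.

159.8 m

Perpendicular speed = 5.547 m/s; crossing time = 203 / 5.547 = 36.599 s.
Net downstream speed = 4.366 m/s.
Drift = 4.366 × 36.599 = 159.807 m (downstream).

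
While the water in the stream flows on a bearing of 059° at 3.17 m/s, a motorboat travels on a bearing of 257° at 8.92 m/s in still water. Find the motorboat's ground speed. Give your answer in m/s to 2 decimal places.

Taking east as x and north as y: velocity relative to the water = (-8.691, -2.007) m/s; the water relative to ground = (2.717, 1.633) m/s.
Velocity relative to ground = (-8.691, -2.007) + (2.717, 1.633) = (-5.974, -0.374) m/s.
Speed = |(-5.974, -0.374)| = 5.986 m/s.

5.99 m/s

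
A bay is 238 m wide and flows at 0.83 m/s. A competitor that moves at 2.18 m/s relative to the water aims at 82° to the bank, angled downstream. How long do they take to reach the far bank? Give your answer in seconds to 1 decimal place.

The component of the competitor's velocity perpendicular to the bank is 2.18 × sin 82° = 2.159 m/s.
Only the cross-stream component determines the crossing time; the current contributes nothing perpendicular to the bank.
Time = 238 / 2.159 = 110.247 s.

110.2 s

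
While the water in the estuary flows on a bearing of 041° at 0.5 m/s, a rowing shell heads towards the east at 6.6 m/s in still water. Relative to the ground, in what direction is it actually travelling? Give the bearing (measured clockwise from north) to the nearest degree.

087°

Taking east as x and north as y: velocity relative to the water = (6.600, 0.000) m/s; the water relative to ground = (0.328, 0.377) m/s.
Velocity relative to ground = (6.600, 0.000) + (0.328, 0.377) = (6.928, 0.377) m/s.
Bearing = atan2(6.93, 0.38) = 86.88° clockwise from north.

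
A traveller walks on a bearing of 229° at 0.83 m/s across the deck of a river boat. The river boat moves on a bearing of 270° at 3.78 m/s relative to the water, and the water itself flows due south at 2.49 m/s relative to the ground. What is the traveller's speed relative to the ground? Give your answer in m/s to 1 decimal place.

In east/north components (m/s): traveller relative to river boat = (-0.626, -0.545); river boat relative to water = (-3.780, 0.000); water relative to ground = (0.000, -2.490).
Sum = (-4.406, -3.035) m/s.
Speed = |(-4.406, -3.035)| = 5.350 m/s.

5.4 m/s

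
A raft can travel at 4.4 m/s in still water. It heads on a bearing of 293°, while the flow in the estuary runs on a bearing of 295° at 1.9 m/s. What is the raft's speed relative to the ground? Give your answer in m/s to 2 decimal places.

Taking east as x and north as y: velocity relative to the water = (-4.050, 1.719) m/s; the water relative to ground = (-1.722, 0.803) m/s.
Velocity relative to ground = (-4.050, 1.719) + (-1.722, 0.803) = (-5.772, 2.522) m/s.
Speed = |(-5.772, 2.522)| = 6.299 m/s.

6.30 m/s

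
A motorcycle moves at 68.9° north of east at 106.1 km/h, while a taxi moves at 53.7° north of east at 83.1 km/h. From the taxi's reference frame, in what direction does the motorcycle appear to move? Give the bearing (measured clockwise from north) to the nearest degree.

Taking east as x and north as y: motorcycle velocity = (38.196, 98.986) km/h; taxi velocity = (49.196, 66.973) km/h.
Velocity of motorcycle relative to taxi = (38.196, 98.986) − (49.196, 66.973) = (-11.001, 32.014) km/h.
Bearing = atan2(-11.00, 32.01) = 341.04° clockwise from north.

341°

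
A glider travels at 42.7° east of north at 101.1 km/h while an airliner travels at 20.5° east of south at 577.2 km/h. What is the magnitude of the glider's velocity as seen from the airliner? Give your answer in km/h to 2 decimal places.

629.29 km/h

Taking east as x and north as y: glider velocity = (68.562, 74.300) km/h; airliner velocity = (202.140, -540.647) km/h.
Velocity of glider relative to airliner = (68.562, 74.300) − (202.140, -540.647) = (-133.578, 614.947) km/h.
Magnitude = |(-133.578, 614.947)| = 629.288 km/h.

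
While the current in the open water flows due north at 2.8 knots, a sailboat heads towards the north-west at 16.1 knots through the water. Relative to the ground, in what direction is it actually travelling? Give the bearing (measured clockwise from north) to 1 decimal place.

Taking east as x and north as y: velocity relative to the water = (-11.384, 11.384) knots; the water relative to ground = (0.000, 2.800) knots.
Velocity relative to ground = (-11.384, 11.384) + (0.000, 2.800) = (-11.384, 14.184) knots.
Bearing = atan2(-11.38, 14.18) = 321.25° clockwise from north.

321.2°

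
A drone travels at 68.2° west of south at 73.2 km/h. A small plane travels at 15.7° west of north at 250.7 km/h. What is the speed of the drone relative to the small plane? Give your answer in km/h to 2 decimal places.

Taking east as x and north as y: drone velocity = (-67.965, -27.184) km/h; small plane velocity = (-67.840, 241.347) km/h.
Velocity of drone relative to small plane = (-67.965, -27.184) − (-67.840, 241.347) = (-0.126, -268.531) km/h.
Magnitude = |(-0.126, -268.531)| = 268.531 km/h.

268.53 km/h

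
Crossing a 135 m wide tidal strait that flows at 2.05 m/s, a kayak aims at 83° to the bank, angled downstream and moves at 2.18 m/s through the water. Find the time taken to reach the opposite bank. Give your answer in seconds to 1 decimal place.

The component of the kayak's velocity perpendicular to the bank is 2.18 × sin 83° = 2.164 m/s.
The flow acts along the bank and has no component across it.
Time = 135 / 2.164 = 62.392 s.

62.4 s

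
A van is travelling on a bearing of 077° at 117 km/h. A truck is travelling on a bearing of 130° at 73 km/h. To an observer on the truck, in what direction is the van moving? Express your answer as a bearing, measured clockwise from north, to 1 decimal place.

038.4°

Taking east as x and north as y: van velocity = (114.001, 26.319) km/h; truck velocity = (55.921, -46.923) km/h.
Velocity of van relative to truck = (114.001, 26.319) − (55.921, -46.923) = (58.080, 73.243) km/h.
Bearing = atan2(58.08, 73.24) = 38.41° clockwise from north.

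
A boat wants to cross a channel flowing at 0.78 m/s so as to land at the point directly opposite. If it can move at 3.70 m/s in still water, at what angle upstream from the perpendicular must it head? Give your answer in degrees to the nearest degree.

To cancel the current, the upstream component of the boat's velocity must equal the flow: 3.70 sin θ = 0.78.
sin θ = 0.78 / 3.70 = 0.2108.
θ = arcsin(0.2108) = 12.170°.

12°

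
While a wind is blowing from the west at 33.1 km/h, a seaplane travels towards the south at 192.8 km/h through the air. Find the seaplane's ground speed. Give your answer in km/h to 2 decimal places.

195.62 km/h

Taking east as x and north as y: velocity relative to the air = (0.000, -192.800) km/h; the air relative to ground = (33.100, 0.000) km/h.
Velocity relative to ground = (0.000, -192.800) + (33.100, 0.000) = (33.100, -192.800) km/h.
Speed = |(33.100, -192.800)| = 195.621 km/h.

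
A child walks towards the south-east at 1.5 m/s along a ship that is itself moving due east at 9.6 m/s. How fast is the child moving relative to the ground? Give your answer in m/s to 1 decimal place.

10.7 m/s

Taking east as x and north as y: ship velocity = (9.600, 0.000) m/s; child velocity relative to ship = (1.061, -1.061) m/s.
Velocity relative to ground = (9.600, 0.000) + (1.061, -1.061) = (10.661, -1.061) m/s.
Speed = |(10.661, -1.061)| = 10.713 m/s.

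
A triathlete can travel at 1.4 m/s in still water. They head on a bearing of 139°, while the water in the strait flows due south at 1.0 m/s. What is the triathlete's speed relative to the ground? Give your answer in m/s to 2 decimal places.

2.25 m/s

Taking east as x and north as y: velocity relative to the water = (0.918, -1.057) m/s; the water relative to ground = (0.000, -1.000) m/s.
Velocity relative to ground = (0.918, -1.057) + (0.000, -1.000) = (0.918, -2.057) m/s.
Speed = |(0.918, -2.057)| = 2.252 m/s.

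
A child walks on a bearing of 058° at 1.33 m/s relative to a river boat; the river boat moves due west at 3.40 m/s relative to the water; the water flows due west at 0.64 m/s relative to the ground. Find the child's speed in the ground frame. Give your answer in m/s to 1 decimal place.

3.0 m/s

In east/north components (m/s): child relative to river boat = (1.128, 0.705); river boat relative to water = (-3.400, 0.000); water relative to ground = (-0.640, 0.000).
Sum = (-2.912, 0.705) m/s.
Speed = |(-2.912, 0.705)| = 2.996 m/s.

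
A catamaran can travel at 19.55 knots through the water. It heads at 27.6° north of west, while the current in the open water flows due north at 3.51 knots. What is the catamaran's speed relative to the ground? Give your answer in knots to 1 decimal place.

Taking east as x and north as y: velocity relative to the water = (-17.325, 9.057) knots; the water relative to ground = (0.000, 3.510) knots.
Velocity relative to ground = (-17.325, 9.057) + (0.000, 3.510) = (-17.325, 12.567) knots.
Speed = |(-17.325, 12.567)| = 21.403 knots.

21.4 knots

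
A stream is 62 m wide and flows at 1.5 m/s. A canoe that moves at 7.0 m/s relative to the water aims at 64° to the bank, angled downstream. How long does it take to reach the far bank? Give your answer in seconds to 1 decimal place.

9.9 s

The component of the canoe's velocity perpendicular to the bank is 7.0 × sin 64° = 6.292 m/s.
Only the cross-stream component determines the crossing time; the current contributes nothing perpendicular to the bank.
Time = 62 / 6.292 = 9.854 s.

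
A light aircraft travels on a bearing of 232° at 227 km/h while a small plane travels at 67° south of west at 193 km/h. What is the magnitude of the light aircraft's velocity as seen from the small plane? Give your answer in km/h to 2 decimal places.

110.19 km/h

Taking east as x and north as y: light aircraft velocity = (-178.878, -139.755) km/h; small plane velocity = (-75.411, -177.657) km/h.
Velocity of light aircraft relative to small plane = (-178.878, -139.755) − (-75.411, -177.657) = (-103.467, 37.902) km/h.
Magnitude = |(-103.467, 37.902)| = 110.191 km/h.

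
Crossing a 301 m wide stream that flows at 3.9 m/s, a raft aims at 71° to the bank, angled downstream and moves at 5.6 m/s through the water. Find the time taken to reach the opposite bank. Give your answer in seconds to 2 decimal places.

The component of the raft's velocity perpendicular to the bank is 5.6 × sin 71° = 5.295 m/s.
The current is parallel to the bank, so it does not affect the crossing time.
Time = 301 / 5.295 = 56.847 s.

56.85 s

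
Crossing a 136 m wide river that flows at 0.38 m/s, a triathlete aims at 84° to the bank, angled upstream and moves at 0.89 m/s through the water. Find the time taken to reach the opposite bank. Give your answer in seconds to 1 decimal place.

The component of the triathlete's velocity perpendicular to the bank is 0.89 × sin 84° = 0.885 m/s.
The current is parallel to the bank, so it does not affect the crossing time.
Time = 136 / 0.885 = 153.651 s.

153.7 s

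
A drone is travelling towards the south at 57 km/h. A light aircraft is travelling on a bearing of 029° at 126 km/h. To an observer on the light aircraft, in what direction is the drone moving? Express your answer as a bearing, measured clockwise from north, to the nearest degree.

200°

Taking east as x and north as y: drone velocity = (0.000, -57.000) km/h; light aircraft velocity = (61.086, 110.202) km/h.
Velocity of drone relative to light aircraft = (0.000, -57.000) − (61.086, 110.202) = (-61.086, -167.202) km/h.
Bearing = atan2(-61.09, -167.20) = 200.07° clockwise from north.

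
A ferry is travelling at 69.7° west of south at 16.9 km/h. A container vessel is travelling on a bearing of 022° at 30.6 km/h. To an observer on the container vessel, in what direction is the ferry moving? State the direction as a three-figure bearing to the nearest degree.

219°

Taking east as x and north as y: ferry velocity = (-15.850, -5.863) km/h; container vessel velocity = (11.463, 28.372) km/h.
Velocity of ferry relative to container vessel = (-15.850, -5.863) − (11.463, 28.372) = (-27.313, -34.235) km/h.
Bearing = atan2(-27.31, -34.24) = 218.58° clockwise from north.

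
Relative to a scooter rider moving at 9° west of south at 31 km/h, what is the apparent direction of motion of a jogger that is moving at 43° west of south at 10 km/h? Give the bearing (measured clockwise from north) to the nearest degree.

355°

Taking east as x and north as y: jogger velocity = (-6.820, -7.314) km/h; scooter rider velocity = (-4.849, -30.618) km/h.
Velocity of jogger relative to scooter rider = (-6.820, -7.314) − (-4.849, -30.618) = (-1.971, 23.305) km/h.
Bearing = atan2(-1.97, 23.30) = 355.17° clockwise from north.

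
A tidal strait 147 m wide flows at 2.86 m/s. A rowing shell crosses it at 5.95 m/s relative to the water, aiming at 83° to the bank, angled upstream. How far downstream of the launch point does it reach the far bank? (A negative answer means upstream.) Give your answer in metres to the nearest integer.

53 m

Perpendicular speed = 5.906 m/s; crossing time = 147 / 5.906 = 24.891 s.
Net downstream speed = 2.135 m/s.
Drift = 2.135 × 24.891 = 53.140 m (downstream).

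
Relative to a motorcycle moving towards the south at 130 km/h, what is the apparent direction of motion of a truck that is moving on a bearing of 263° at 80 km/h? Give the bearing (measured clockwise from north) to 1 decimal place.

Taking east as x and north as y: truck velocity = (-79.404, -9.750) km/h; motorcycle velocity = (0.000, -130.000) km/h.
Velocity of truck relative to motorcycle = (-79.404, -9.750) − (0.000, -130.000) = (-79.404, 120.250) km/h.
Bearing = atan2(-79.40, 120.25) = 326.56° clockwise from north.

326.6°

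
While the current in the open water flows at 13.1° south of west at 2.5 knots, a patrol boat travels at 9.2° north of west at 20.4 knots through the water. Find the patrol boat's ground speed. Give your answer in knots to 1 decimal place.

Taking east as x and north as y: velocity relative to the water = (-20.138, 3.262) knots; the water relative to ground = (-2.435, -0.567) knots.
Velocity relative to ground = (-20.138, 3.262) + (-2.435, -0.567) = (-22.573, 2.695) knots.
Speed = |(-22.573, 2.695)| = 22.733 knots.

22.7 knots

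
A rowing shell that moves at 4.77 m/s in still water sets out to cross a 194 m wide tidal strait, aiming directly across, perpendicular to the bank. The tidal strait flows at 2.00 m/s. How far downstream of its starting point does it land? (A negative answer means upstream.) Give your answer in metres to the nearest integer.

Perpendicular speed = 4.770 m/s; crossing time = 194 / 4.770 = 40.671 s.
Net downstream speed = 2.000 m/s.
Drift = 2.000 × 40.671 = 81.342 m (downstream).

81 m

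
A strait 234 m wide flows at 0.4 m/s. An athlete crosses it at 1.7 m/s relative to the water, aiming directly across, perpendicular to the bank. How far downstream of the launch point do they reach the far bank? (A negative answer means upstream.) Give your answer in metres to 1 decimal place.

55.1 m

Perpendicular speed = 1.700 m/s; crossing time = 234 / 1.700 = 137.647 s.
Net downstream speed = 0.400 m/s.
Drift = 0.400 × 137.647 = 55.059 m (downstream).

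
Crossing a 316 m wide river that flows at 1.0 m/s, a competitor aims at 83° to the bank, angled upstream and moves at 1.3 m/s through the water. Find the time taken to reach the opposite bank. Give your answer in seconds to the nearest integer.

The component of the competitor's velocity perpendicular to the bank is 1.3 × sin 83° = 1.290 m/s.
The flow acts along the bank and has no component across it.
Time = 316 / 1.290 = 244.902 s.

245 s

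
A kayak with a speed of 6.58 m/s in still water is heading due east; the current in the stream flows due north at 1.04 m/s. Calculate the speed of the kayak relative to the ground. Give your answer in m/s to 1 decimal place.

6.7 m/s

Taking east as x and north as y: velocity relative to the water = (6.580, 0.000) m/s; the water relative to ground = (0.000, 1.040) m/s.
Velocity relative to ground = (6.580, 0.000) + (0.000, 1.040) = (6.580, 1.040) m/s.
Speed = |(6.580, 1.040)| = 6.662 m/s.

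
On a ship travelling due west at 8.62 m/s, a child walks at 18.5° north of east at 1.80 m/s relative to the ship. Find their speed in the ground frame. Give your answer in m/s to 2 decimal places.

Taking east as x and north as y: ship velocity = (-8.620, 0.000) m/s; child velocity relative to ship = (1.707, 0.571) m/s.
Velocity relative to ground = (-8.620, 0.000) + (1.707, 0.571) = (-6.913, 0.571) m/s.
Speed = |(-6.913, 0.571)| = 6.937 m/s.

6.94 m/s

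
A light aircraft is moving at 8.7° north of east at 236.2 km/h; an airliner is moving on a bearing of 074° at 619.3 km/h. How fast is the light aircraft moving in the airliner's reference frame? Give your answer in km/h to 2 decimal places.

386.18 km/h

Taking east as x and north as y: light aircraft velocity = (233.482, 35.728) km/h; airliner velocity = (595.309, 170.702) km/h.
Velocity of light aircraft relative to airliner = (233.482, 35.728) − (595.309, 170.702) = (-361.827, -134.974) km/h.
Magnitude = |(-361.827, -134.974)| = 386.183 km/h.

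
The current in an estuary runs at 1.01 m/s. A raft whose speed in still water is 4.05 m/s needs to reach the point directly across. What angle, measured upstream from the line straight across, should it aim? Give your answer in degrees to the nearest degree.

To cancel the current, the upstream component of the raft's velocity must equal the flow: 4.05 sin θ = 1.01.
sin θ = 1.01 / 4.05 = 0.2494.
θ = arcsin(0.2494) = 14.441°.

14°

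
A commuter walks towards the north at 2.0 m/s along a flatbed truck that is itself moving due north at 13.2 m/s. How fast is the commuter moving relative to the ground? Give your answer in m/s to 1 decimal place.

15.2 m/s

Taking east as x and north as y: flatbed truck velocity = (0.000, 13.200) m/s; commuter velocity relative to flatbed truck = (0.000, 2.000) m/s.
Velocity relative to ground = (0.000, 13.200) + (0.000, 2.000) = (0.000, 15.200) m/s.
Speed = |(0.000, 15.200)| = 15.200 m/s.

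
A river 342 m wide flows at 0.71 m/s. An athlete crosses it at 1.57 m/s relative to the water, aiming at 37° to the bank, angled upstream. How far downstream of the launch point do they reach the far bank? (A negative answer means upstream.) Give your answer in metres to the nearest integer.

-197 m

Perpendicular speed = 0.945 m/s; crossing time = 342 / 0.945 = 361.962 s.
Net downstream speed = -0.544 m/s.
Drift = -0.544 × 361.962 = -196.856 m (upstream).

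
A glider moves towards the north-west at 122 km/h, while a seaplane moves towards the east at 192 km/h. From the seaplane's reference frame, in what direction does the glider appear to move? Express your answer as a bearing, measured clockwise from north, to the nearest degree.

Taking east as x and north as y: glider velocity = (-86.267, 86.267) km/h; seaplane velocity = (192.000, 0.000) km/h.
Velocity of glider relative to seaplane = (-86.267, 86.267) − (192.000, 0.000) = (-278.267, 86.267) km/h.
Bearing = atan2(-278.27, 86.27) = 287.22° clockwise from north.

287°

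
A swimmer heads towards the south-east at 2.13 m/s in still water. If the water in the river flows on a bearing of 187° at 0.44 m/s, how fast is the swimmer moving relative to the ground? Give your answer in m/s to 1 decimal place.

2.4 m/s

Taking east as x and north as y: velocity relative to the water = (1.506, -1.506) m/s; the water relative to ground = (-0.054, -0.437) m/s.
Velocity relative to ground = (1.506, -1.506) + (-0.054, -0.437) = (1.453, -1.943) m/s.
Speed = |(1.453, -1.943)| = 2.426 m/s.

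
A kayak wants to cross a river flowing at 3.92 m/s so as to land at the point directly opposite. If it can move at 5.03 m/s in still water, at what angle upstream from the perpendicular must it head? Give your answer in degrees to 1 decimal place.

To cancel the current, the upstream component of the kayak's velocity must equal the flow: 5.03 sin θ = 3.92.
sin θ = 3.92 / 5.03 = 0.7793.
θ = arcsin(0.7793) = 51.199°.

51.2°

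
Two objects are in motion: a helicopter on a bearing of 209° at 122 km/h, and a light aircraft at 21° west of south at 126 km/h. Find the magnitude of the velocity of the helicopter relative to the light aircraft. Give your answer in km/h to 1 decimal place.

Taking east as x and north as y: helicopter velocity = (-59.147, -106.704) km/h; light aircraft velocity = (-45.154, -117.631) km/h.
Velocity of helicopter relative to light aircraft = (-59.147, -106.704) − (-45.154, -117.631) = (-13.992, 10.928) km/h.
Magnitude = |(-13.992, 10.928)| = 17.754 km/h.

17.8 km/h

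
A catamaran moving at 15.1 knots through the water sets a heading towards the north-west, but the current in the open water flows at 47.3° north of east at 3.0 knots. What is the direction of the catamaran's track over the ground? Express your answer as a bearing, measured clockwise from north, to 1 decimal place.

Taking east as x and north as y: velocity relative to the water = (-10.677, 10.677) knots; the water relative to ground = (2.034, 2.205) knots.
Velocity relative to ground = (-10.677, 10.677) + (2.034, 2.205) = (-8.643, 12.882) knots.
Bearing = atan2(-8.64, 12.88) = 326.14° clockwise from north.

326.1°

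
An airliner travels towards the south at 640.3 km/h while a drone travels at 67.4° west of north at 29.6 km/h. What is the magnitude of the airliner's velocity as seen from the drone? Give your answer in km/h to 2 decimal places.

Taking east as x and north as y: airliner velocity = (0.000, -640.300) km/h; drone velocity = (-27.327, 11.375) km/h.
Velocity of airliner relative to drone = (0.000, -640.300) − (-27.327, 11.375) = (27.327, -651.675) km/h.
Magnitude = |(27.327, -651.675)| = 652.248 km/h.

652.25 km/h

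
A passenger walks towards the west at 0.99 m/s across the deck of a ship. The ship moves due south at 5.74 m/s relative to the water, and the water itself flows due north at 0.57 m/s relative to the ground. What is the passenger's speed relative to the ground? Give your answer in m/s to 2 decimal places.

In east/north components (m/s): passenger relative to ship = (-0.990, 0.000); ship relative to water = (0.000, -5.740); water relative to ground = (0.000, 0.570).
Sum = (-0.990, -5.170) m/s.
Speed = |(-0.990, -5.170)| = 5.264 m/s.

5.26 m/s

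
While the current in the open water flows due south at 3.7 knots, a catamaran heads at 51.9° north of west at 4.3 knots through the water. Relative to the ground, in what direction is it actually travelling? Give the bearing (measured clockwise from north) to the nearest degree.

263°

Taking east as x and north as y: velocity relative to the water = (-2.653, 3.384) knots; the water relative to ground = (0.000, -3.700) knots.
Velocity relative to ground = (-2.653, 3.384) + (0.000, -3.700) = (-2.653, -0.316) knots.
Bearing = atan2(-2.65, -0.32) = 263.20° clockwise from north.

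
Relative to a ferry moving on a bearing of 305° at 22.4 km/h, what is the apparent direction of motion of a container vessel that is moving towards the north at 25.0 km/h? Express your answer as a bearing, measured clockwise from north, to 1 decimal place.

056.5°

Taking east as x and north as y: container vessel velocity = (0.000, 25.000) km/h; ferry velocity = (-18.349, 12.848) km/h.
Velocity of container vessel relative to ferry = (0.000, 25.000) − (-18.349, 12.848) = (18.349, 12.152) km/h.
Bearing = atan2(18.35, 12.15) = 56.48° clockwise from north.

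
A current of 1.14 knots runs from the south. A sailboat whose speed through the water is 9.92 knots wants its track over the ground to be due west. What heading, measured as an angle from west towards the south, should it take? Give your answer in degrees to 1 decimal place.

6.6°

The current pushes perpendicular to the desired track; the heading must have a component into the current equal to 1.14 knots: 9.92 sin θ = 1.14.
sin θ = 0.1149, so θ = 6.599°.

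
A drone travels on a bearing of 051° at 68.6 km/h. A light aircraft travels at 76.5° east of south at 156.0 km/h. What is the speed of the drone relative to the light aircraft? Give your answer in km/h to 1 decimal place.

126.5 km/h

Taking east as x and north as y: drone velocity = (53.312, 43.171) km/h; light aircraft velocity = (151.690, -36.417) km/h.
Velocity of drone relative to light aircraft = (53.312, 43.171) − (151.690, -36.417) = (-98.377, 79.589) km/h.
Magnitude = |(-98.377, 79.589)| = 126.541 km/h.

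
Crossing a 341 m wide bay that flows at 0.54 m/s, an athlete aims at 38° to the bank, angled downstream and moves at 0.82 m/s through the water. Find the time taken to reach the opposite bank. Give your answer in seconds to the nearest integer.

675 s

The component of the athlete's velocity perpendicular to the bank is 0.82 × sin 38° = 0.505 m/s.
The current is parallel to the bank, so it does not affect the crossing time.
Time = 341 / 0.505 = 675.458 s.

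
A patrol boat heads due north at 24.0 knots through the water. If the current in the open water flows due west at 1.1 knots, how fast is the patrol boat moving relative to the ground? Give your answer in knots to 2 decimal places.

24.03 knots

Taking east as x and north as y: velocity relative to the water = (0.000, 24.000) knots; the water relative to ground = (-1.100, 0.000) knots.
Velocity relative to ground = (0.000, 24.000) + (-1.100, 0.000) = (-1.100, 24.000) knots.
Speed = |(-1.100, 24.000)| = 24.025 knots.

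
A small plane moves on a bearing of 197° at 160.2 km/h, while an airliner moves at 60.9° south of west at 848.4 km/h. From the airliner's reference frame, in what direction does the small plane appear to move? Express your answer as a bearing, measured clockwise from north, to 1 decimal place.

031.9°

Taking east as x and north as y: small plane velocity = (-46.838, -153.200) km/h; airliner velocity = (-412.607, -741.308) km/h.
Velocity of small plane relative to airliner = (-46.838, -153.200) − (-412.607, -741.308) = (365.769, 588.108) km/h.
Bearing = atan2(365.77, 588.11) = 31.88° clockwise from north.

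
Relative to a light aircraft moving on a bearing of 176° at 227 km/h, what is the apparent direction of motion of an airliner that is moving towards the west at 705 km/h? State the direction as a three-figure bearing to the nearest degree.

Taking east as x and north as y: airliner velocity = (-705.000, 0.000) km/h; light aircraft velocity = (15.835, -226.447) km/h.
Velocity of airliner relative to light aircraft = (-705.000, 0.000) − (15.835, -226.447) = (-720.835, 226.447) km/h.
Bearing = atan2(-720.83, 226.45) = 287.44° clockwise from north.

287°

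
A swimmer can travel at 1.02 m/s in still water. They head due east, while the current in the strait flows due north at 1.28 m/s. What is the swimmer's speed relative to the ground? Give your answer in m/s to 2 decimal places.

1.64 m/s

Taking east as x and north as y: velocity relative to the water = (1.020, 0.000) m/s; the water relative to ground = (0.000, 1.280) m/s.
Velocity relative to ground = (1.020, 0.000) + (0.000, 1.280) = (1.020, 1.280) m/s.
Speed = |(1.020, 1.280)| = 1.637 m/s.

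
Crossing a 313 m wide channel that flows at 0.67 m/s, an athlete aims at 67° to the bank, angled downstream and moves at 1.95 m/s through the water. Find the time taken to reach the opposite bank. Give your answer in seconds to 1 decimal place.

The component of the athlete's velocity perpendicular to the bank is 1.95 × sin 67° = 1.795 m/s.
The current is parallel to the bank, so it does not affect the crossing time.
Time = 313 / 1.795 = 174.375 s.

174.4 s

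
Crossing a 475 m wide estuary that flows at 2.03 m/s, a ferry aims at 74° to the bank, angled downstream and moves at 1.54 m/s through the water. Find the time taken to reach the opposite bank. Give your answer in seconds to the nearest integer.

The component of the ferry's velocity perpendicular to the bank is 1.54 × sin 74° = 1.480 m/s.
The flow acts along the bank and has no component across it.
Time = 475 / 1.480 = 320.872 s.

321 s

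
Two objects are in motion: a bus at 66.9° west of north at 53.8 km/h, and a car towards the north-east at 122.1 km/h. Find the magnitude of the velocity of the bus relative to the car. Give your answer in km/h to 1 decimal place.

150.7 km/h

Taking east as x and north as y: bus velocity = (-49.486, 21.108) km/h; car velocity = (86.338, 86.338) km/h.
Velocity of bus relative to car = (-49.486, 21.108) − (86.338, 86.338) = (-135.824, -65.230) km/h.
Magnitude = |(-135.824, -65.230)| = 150.676 km/h.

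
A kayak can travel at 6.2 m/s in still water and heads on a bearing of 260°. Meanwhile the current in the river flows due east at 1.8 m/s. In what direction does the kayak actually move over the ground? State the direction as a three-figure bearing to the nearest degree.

Taking east as x and north as y: velocity relative to the water = (-6.106, -1.077) m/s; the water relative to ground = (1.800, 0.000) m/s.
Velocity relative to ground = (-6.106, -1.077) + (1.800, 0.000) = (-4.306, -1.077) m/s.
Bearing = atan2(-4.31, -1.08) = 255.96° clockwise from north.

256°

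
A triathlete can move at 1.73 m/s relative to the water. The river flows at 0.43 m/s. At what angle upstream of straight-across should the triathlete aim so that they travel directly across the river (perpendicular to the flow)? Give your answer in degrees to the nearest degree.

14°

To cancel the current, the upstream component of the triathlete's velocity must equal the flow: 1.73 sin θ = 0.43.
sin θ = 0.43 / 1.73 = 0.2486.
θ = arcsin(0.2486) = 14.392°.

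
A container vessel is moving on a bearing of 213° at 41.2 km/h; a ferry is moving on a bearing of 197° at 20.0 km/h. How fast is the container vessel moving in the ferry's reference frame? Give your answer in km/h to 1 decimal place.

Taking east as x and north as y: container vessel velocity = (-22.439, -34.553) km/h; ferry velocity = (-5.847, -19.126) km/h.
Velocity of container vessel relative to ferry = (-22.439, -34.553) − (-5.847, -19.126) = (-16.592, -15.427) km/h.
Magnitude = |(-16.592, -15.427)| = 22.656 km/h.

22.7 km/h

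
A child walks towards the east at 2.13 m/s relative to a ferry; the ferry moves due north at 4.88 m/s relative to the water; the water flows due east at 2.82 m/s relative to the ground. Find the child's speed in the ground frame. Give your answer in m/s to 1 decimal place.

7.0 m/s

In east/north components (m/s): child relative to ferry = (2.130, 0.000); ferry relative to water = (0.000, 4.880); water relative to ground = (2.820, 0.000).
Sum = (4.950, 4.880) m/s.
Speed = |(4.950, 4.880)| = 6.951 m/s.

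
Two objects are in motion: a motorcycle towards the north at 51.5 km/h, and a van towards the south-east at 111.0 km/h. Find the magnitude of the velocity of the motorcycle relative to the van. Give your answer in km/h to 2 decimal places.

151.85 km/h

Taking east as x and north as y: motorcycle velocity = (0.000, 51.500) km/h; van velocity = (78.489, -78.489) km/h.
Velocity of motorcycle relative to van = (0.000, 51.500) − (78.489, -78.489) = (-78.489, 129.989) km/h.
Magnitude = |(-78.489, 129.989)| = 151.847 km/h.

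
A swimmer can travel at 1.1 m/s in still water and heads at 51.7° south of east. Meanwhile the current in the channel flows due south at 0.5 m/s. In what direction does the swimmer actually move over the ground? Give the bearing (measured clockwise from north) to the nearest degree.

Taking east as x and north as y: velocity relative to the water = (0.682, -0.863) m/s; the water relative to ground = (0.000, -0.500) m/s.
Velocity relative to ground = (0.682, -0.863) + (0.000, -0.500) = (0.682, -1.363) m/s.
Bearing = atan2(0.68, -1.36) = 153.43° clockwise from north.

153°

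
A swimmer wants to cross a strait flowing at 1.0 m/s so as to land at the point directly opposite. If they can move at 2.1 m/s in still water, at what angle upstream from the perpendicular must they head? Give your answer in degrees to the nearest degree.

To cancel the current, the upstream component of the swimmer's velocity must equal the flow: 2.1 sin θ = 1.0.
sin θ = 1.0 / 2.1 = 0.4762.
θ = arcsin(0.4762) = 28.437°.

28°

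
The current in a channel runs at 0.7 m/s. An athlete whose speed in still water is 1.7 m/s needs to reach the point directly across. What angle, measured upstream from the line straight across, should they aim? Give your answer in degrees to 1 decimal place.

24.3°

To cancel the current, the upstream component of the athlete's velocity must equal the flow: 1.7 sin θ = 0.7.
sin θ = 0.7 / 1.7 = 0.4118.
θ = arcsin(0.4118) = 24.316°.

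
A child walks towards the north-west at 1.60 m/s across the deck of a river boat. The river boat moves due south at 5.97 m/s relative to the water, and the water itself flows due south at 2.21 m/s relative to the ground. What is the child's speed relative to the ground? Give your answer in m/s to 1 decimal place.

In east/north components (m/s): child relative to river boat = (-1.131, 1.131); river boat relative to water = (0.000, -5.970); water relative to ground = (0.000, -2.210).
Sum = (-1.131, -7.049) m/s.
Speed = |(-1.131, -7.049)| = 7.139 m/s.

7.1 m/s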